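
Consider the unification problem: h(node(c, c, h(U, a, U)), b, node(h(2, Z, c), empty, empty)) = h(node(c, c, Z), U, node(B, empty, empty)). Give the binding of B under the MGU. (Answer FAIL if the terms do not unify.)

Decompose h/3: node(c, c, h(U, a, U)) = node(c, c, Z),  b = U,  node(h(2, Z, c), empty, empty) = node(B, empty, empty).
Decompose node/3: c = c,  c = c,  h(U, a, U) = Z.
Delete trivial equation c = c.
Delete trivial equation c = c.
Bind Z := h(U, a, U); substituting into the one remaining equation that mentions Z gives: node(h(2, h(U, a, U), c), empty, empty) = node(B, empty, empty).
Bind U := b; substituting into the remaining equation gives: node(h(2, h(b, a, b), c), empty, empty) = node(B, empty, empty). Substituting into the earlier binding gives Z := h(b, a, b).
Decompose node/3: h(2, h(b, a, b), c) = B,  empty = empty,  empty = empty.
Bind B := h(2, h(b, a, b), c); no other remaining equation mentions B.
Delete trivial equation empty = empty.
Delete trivial equation empty = empty.
MGU = { Z := h(b, a, b), U := b, B := h(2, h(b, a, b), c) }, so B := h(2, h(b, a, b), c).

h(2, h(b, a, b), c)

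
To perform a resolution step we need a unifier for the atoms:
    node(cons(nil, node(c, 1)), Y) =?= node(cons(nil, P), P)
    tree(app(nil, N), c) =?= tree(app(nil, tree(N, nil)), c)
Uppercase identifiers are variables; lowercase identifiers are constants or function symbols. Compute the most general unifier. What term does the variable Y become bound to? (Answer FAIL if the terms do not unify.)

FAIL

Decompose node/2: cons(nil, node(c, 1)) =?= cons(nil, P),  Y =?= P.
Decompose cons/2: nil =?= nil,  node(c, 1) =?= P.
Delete trivial equation nil =?= nil.
Bind P := node(c, 1); substituting into the one remaining equation that mentions P gives: Y =?= node(c, 1).
Bind Y := node(c, 1); no other remaining equation mentions Y.
Decompose tree/2: app(nil, N) =?= app(nil, tree(N, nil)),  c =?= c.
Decompose app/2: nil =?= nil,  N =?= tree(N, nil).
Delete trivial equation nil =?= nil.
Occurs check fails: N occurs in tree(N, nil); the equation N =?= tree(N, nil) has no finite solution.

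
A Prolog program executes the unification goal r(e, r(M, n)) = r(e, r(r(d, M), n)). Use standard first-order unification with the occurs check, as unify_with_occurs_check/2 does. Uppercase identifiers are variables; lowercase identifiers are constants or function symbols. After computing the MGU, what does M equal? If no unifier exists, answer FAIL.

Decompose r/2: e = e,  r(M, n) = r(r(d, M), n).
Delete trivial equation e = e.
Decompose r/2: M = r(d, M),  n = n.
Occurs check fails: M occurs in r(d, M); the equation M = r(d, M) has no finite solution.

FAIL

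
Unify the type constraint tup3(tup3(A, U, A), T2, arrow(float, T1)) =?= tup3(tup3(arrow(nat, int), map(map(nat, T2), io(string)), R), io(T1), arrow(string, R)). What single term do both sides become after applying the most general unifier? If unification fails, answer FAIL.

Decompose tup3/3: tup3(A, U, A) =?= tup3(arrow(nat, int), map(map(nat, T2), io(string)), R),  T2 =?= io(T1),  arrow(float, T1) =?= arrow(string, R).
Decompose tup3/3: A =?= arrow(nat, int),  U =?= map(map(nat, T2), io(string)),  A =?= R.
Bind A := arrow(nat, int); substituting into the one remaining equation that mentions A gives: arrow(nat, int) =?= R.
Bind U := map(map(nat, T2), io(string)); no other remaining equation mentions U.
Bind R := arrow(nat, int); substituting into the one remaining equation that mentions R gives: arrow(float, T1) =?= arrow(string, arrow(nat, int)).
Bind T2 := io(T1); no other remaining equation mentions T2. Substituting into the earlier binding gives U := map(map(nat, io(T1)), io(string)).
Decompose arrow/2: float =?= string,  T1 =?= arrow(nat, int).
Clash: constants float and string differ; no unifier exists.

FAIL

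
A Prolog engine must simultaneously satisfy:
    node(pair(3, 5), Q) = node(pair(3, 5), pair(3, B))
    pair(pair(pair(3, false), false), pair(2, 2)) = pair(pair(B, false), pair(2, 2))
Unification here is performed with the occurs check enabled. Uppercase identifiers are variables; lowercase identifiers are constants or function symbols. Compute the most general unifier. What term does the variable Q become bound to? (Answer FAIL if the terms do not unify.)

pair(3, pair(3, false))

Decompose node/2: pair(3, 5) = pair(3, 5),  Q = pair(3, B).
Delete trivial equation pair(3, 5) = pair(3, 5).
Bind Q := pair(3, B); no other remaining equation mentions Q.
Decompose pair/2: pair(pair(3, false), false) = pair(B, false),  pair(2, 2) = pair(2, 2).
Decompose pair/2: pair(3, false) = B,  false = false.
Bind B := pair(3, false); no other remaining equation mentions B. Substituting into the earlier binding gives Q := pair(3, pair(3, false)).
Delete trivial equation false = false.
Delete trivial equation pair(2, 2) = pair(2, 2).
MGU = { Q = pair(3, pair(3, false)), B = pair(3, false) }, so Q = pair(3, pair(3, false)).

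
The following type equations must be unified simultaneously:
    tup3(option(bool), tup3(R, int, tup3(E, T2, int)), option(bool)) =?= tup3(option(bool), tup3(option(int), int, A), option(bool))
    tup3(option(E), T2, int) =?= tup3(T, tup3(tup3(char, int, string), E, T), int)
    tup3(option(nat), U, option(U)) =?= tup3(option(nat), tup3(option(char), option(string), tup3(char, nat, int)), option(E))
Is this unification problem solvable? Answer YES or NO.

Decompose tup3/3: option(bool) =?= option(bool),  tup3(R, int, tup3(E, T2, int)) =?= tup3(option(int), int, A),  option(bool) =?= option(bool).
Delete trivial equation option(bool) =?= option(bool).
Decompose tup3/3: R =?= option(int),  int =?= int,  tup3(E, T2, int) =?= A.
Bind R := option(int); no other remaining equation mentions R.
Delete trivial equation int =?= int.
Bind A := tup3(E, T2, int); no other remaining equation mentions A.
Delete trivial equation option(bool) =?= option(bool).
Decompose tup3/3: option(E) =?= T,  T2 =?= tup3(tup3(char, int, string), E, T),  int =?= int.
Bind T := option(E); substituting into the one remaining equation that mentions T gives: T2 =?= tup3(tup3(char, int, string), E, option(E)).
Bind T2 := tup3(tup3(char, int, string), E, option(E)); no other remaining equation mentions T2. Substituting into the earlier binding gives A := tup3(E, tup3(tup3(char, int, string), E, option(E)), int).
Delete trivial equation int =?= int.
Decompose tup3/3: option(nat) =?= option(nat),  U =?= tup3(option(char), option(string), tup3(char, nat, int)),  option(U) =?= option(E).
Delete trivial equation option(nat) =?= option(nat).
Bind U := tup3(option(char), option(string), tup3(char, nat, int)); substituting into the remaining equation gives: option(tup3(option(char), option(string), tup3(char, nat, int))) =?= option(E).
Decompose option/1: tup3(option(char), option(string), tup3(char, nat, int)) =?= E.
Bind E := tup3(option(char), option(string), tup3(char, nat, int)). Substituting into the earlier bindings gives A := tup3(tup3(option(char), option(string), tup3(char, nat, int)), tup3(tup3(char, int, string), tup3(option(char), option(string), tup3(char, nat, int)), option(tup3(option(char), option(string), tup3(char, nat, int)))), int), T := option(tup3(option(char), option(string), tup3(char, nat, int))), T2 := tup3(tup3(char, int, string), tup3(option(char), option(string), tup3(char, nat, int)), option(tup3(option(char), option(string), tup3(char, nat, int)))).
No equations remain and no clash or occurs-check failure arose, so a unifier exists.

YES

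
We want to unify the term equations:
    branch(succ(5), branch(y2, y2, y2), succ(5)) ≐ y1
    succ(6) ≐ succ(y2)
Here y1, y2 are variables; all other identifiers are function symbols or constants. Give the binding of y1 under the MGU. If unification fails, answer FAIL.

Bind y1 := branch(succ(5), branch(y2, y2, y2), succ(5)); no other remaining equation mentions y1.
Decompose succ/1: 6 ≐ y2.
Bind y2 := 6. Substituting into the earlier binding gives y1 := branch(succ(5), branch(6, 6, 6), succ(5)).
MGU = { y1 -> branch(succ(5), branch(6, 6, 6), succ(5)), y2 -> 6 }, so y1 -> branch(succ(5), branch(6, 6, 6), succ(5)).

branch(succ(5), branch(6, 6, 6), succ(5))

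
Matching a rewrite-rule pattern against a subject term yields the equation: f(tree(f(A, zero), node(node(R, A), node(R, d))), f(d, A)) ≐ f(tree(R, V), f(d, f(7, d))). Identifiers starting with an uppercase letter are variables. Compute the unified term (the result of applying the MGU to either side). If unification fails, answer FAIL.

Decompose f/2: tree(f(A, zero), node(node(R, A), node(R, d))) ≐ tree(R, V),  f(d, A) ≐ f(d, f(7, d)).
Decompose tree/2: f(A, zero) ≐ R,  node(node(R, A), node(R, d)) ≐ V.
Bind R := f(A, zero); substituting into the one remaining equation that mentions R gives: node(node(f(A, zero), A), node(f(A, zero), d)) ≐ V.
Bind V := node(node(f(A, zero), A), node(f(A, zero), d)); no other remaining equation mentions V.
Decompose f/2: d ≐ d,  A ≐ f(7, d).
Delete trivial equation d ≐ d.
Bind A := f(7, d). Substituting into the earlier bindings gives R := f(f(7, d), zero), V := node(node(f(f(7, d), zero), f(7, d)), node(f(f(7, d), zero), d)).
Applying the MGU to either side gives f(tree(f(f(7, d), zero), node(node(f(f(7, d), zero), f(7, d)), node(f(f(7, d), zero), d))), f(d, f(7, d))).

f(tree(f(f(7, d), zero), node(node(f(f(7, d), zero), f(7, d)), node(f(f(7, d), zero), d))), f(d, f(7, d)))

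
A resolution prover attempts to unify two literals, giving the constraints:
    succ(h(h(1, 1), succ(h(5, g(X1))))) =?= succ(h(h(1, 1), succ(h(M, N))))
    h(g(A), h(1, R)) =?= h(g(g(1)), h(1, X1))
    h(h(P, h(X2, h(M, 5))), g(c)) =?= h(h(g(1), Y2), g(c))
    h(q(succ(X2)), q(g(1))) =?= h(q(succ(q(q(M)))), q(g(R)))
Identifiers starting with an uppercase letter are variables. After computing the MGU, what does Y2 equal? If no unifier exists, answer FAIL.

Decompose succ/1: h(h(1, 1), succ(h(5, g(X1)))) =?= h(h(1, 1), succ(h(M, N))).
Decompose h/2: h(1, 1) =?= h(1, 1),  succ(h(5, g(X1))) =?= succ(h(M, N)).
Delete trivial equation h(1, 1) =?= h(1, 1).
Decompose succ/1: h(5, g(X1)) =?= h(M, N).
Decompose h/2: 5 =?= M,  g(X1) =?= N.
Bind M := 5; substituting into the 2 remaining equations that mention M gives: h(h(P, h(X2, h(5, 5))), g(c)) =?= h(h(g(1), Y2), g(c)),  h(q(succ(X2)), q(g(1))) =?= h(q(succ(q(q(5)))), q(g(R))).
Bind N := g(X1); no other remaining equation mentions N.
Decompose h/2: g(A) =?= g(g(1)),  h(1, R) =?= h(1, X1).
Decompose g/1: A =?= g(1).
Bind A := g(1); no other remaining equation mentions A.
Decompose h/2: 1 =?= 1,  R =?= X1.
Delete trivial equation 1 =?= 1.
Bind R := X1; substituting into the one remaining equation that mentions R gives: h(q(succ(X2)), q(g(1))) =?= h(q(succ(q(q(5)))), q(g(X1))).
Decompose h/2: h(P, h(X2, h(5, 5))) =?= h(g(1), Y2),  g(c) =?= g(c).
Decompose h/2: P =?= g(1),  h(X2, h(5, 5)) =?= Y2.
Bind P := g(1); no other remaining equation mentions P.
Bind Y2 := h(X2, h(5, 5)); no other remaining equation mentions Y2.
Delete trivial equation g(c) =?= g(c).
Decompose h/2: q(succ(X2)) =?= q(succ(q(q(5)))),  q(g(1)) =?= q(g(X1)).
Decompose q/1: succ(X2) =?= succ(q(q(5))).
Decompose succ/1: X2 =?= q(q(5)).
Bind X2 := q(q(5)); no other remaining equation mentions X2. Substituting into the earlier binding gives Y2 := h(q(q(5)), h(5, 5)).
Decompose q/1: g(1) =?= g(X1).
Decompose g/1: 1 =?= X1.
Bind X1 := 1. Substituting into the earlier bindings gives N := g(1), R := 1.
MGU = { M := 5, N := g(1), A := g(1), R := 1, P := g(1), Y2 := h(q(q(5)), h(5, 5)), X2 := q(q(5)), X1 := 1 }, so Y2 := h(q(q(5)), h(5, 5)).

h(q(q(5)), h(5, 5))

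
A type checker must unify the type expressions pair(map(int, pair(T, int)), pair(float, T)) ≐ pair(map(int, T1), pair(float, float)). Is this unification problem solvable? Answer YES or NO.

YES

Decompose pair/2: map(int, pair(T, int)) ≐ map(int, T1),  pair(float, T) ≐ pair(float, float).
Decompose map/2: int ≐ int,  pair(T, int) ≐ T1.
Delete trivial equation int ≐ int.
Bind T1 := pair(T, int); no other remaining equation mentions T1.
Decompose pair/2: float ≐ float,  T ≐ float.
Delete trivial equation float ≐ float.
Bind T := float. Substituting into the earlier binding gives T1 := pair(float, int).
No equations remain and no clash or occurs-check failure arose, so a unifier exists.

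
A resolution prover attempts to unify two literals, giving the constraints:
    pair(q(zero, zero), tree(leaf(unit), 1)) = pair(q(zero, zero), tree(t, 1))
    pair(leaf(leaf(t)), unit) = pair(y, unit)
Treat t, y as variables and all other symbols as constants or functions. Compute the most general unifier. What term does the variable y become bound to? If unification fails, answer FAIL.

Decompose pair/2: q(zero, zero) = q(zero, zero),  tree(leaf(unit), 1) = tree(t, 1).
Delete trivial equation q(zero, zero) = q(zero, zero).
Decompose tree/2: leaf(unit) = t,  1 = 1.
Bind t := leaf(unit); substituting into the one remaining equation that mentions t gives: pair(leaf(leaf(leaf(unit))), unit) = pair(y, unit).
Delete trivial equation 1 = 1.
Decompose pair/2: leaf(leaf(leaf(unit))) = y,  unit = unit.
Bind y := leaf(leaf(leaf(unit))); no other remaining equation mentions y.
Delete trivial equation unit = unit.
MGU = { t -> leaf(unit), y -> leaf(leaf(leaf(unit))) }, so y -> leaf(leaf(leaf(unit))).

leaf(leaf(leaf(unit)))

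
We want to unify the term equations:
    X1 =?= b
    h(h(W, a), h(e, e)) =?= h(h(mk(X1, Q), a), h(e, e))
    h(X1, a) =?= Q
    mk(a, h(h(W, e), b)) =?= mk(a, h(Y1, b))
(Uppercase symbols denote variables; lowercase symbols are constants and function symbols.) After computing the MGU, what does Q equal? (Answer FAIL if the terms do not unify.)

Bind X1 := b; substituting into the 2 remaining equations that mention X1 gives: h(h(W, a), h(e, e)) =?= h(h(mk(b, Q), a), h(e, e)),  h(b, a) =?= Q.
Decompose h/2: h(W, a) =?= h(mk(b, Q), a),  h(e, e) =?= h(e, e).
Decompose h/2: W =?= mk(b, Q),  a =?= a.
Bind W := mk(b, Q); substituting into the one remaining equation that mentions W gives: mk(a, h(h(mk(b, Q), e), b)) =?= mk(a, h(Y1, b)).
Delete trivial equation a =?= a.
Delete trivial equation h(e, e) =?= h(e, e).
Bind Q := h(b, a); substituting into the remaining equation gives: mk(a, h(h(mk(b, h(b, a)), e), b)) =?= mk(a, h(Y1, b)). Substituting into the earlier binding gives W := mk(b, h(b, a)).
Decompose mk/2: a =?= a,  h(h(mk(b, h(b, a)), e), b) =?= h(Y1, b).
Delete trivial equation a =?= a.
Decompose h/2: h(mk(b, h(b, a)), e) =?= Y1,  b =?= b.
Bind Y1 := h(mk(b, h(b, a)), e); no other remaining equation mentions Y1.
Delete trivial equation b =?= b.
MGU = { X1 := b, W := mk(b, h(b, a)), Q := h(b, a), Y1 := h(mk(b, h(b, a)), e) }, so Q := h(b, a).

h(b, a)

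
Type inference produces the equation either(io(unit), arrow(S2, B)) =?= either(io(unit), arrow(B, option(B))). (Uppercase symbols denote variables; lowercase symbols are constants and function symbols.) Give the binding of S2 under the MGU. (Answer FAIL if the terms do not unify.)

Decompose either/2: io(unit) =?= io(unit),  arrow(S2, B) =?= arrow(B, option(B)).
Delete trivial equation io(unit) =?= io(unit).
Decompose arrow/2: S2 =?= B,  B =?= option(B).
Bind S2 := B; no other remaining equation mentions S2.
Occurs check fails: B occurs in option(B); the equation B =?= option(B) has no finite solution.

FAIL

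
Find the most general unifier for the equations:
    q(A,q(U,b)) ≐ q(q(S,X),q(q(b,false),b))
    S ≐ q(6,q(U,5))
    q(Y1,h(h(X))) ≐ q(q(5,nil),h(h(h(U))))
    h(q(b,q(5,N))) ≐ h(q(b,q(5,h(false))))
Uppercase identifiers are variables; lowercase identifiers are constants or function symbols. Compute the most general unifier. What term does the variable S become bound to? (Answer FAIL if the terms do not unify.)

Decompose q/2: A ≐ q(S,X),  q(U,b) ≐ q(q(b,false),b).
Bind A := q(S,X); no other remaining equation mentions A.
Decompose q/2: U ≐ q(b,false),  b ≐ b.
Bind U := q(b,false); substituting into the 2 remaining equations that mention U gives: S ≐ q(6,q(q(b,false),5)),  q(Y1,h(h(X))) ≐ q(q(5,nil),h(h(h(q(b,false))))).
Delete trivial equation b ≐ b.
Bind S := q(6,q(q(b,false),5)); no other remaining equation mentions S. Substituting into the earlier binding gives A := q(q(6,q(q(b,false),5)),X).
Decompose q/2: Y1 ≐ q(5,nil),  h(h(X)) ≐ h(h(h(q(b,false)))).
Bind Y1 := q(5,nil); no other remaining equation mentions Y1.
Decompose h/1: h(X) ≐ h(h(q(b,false))).
Decompose h/1: X ≐ h(q(b,false)).
Bind X := h(q(b,false)); no other remaining equation mentions X. Substituting into the earlier binding gives A := q(q(6,q(q(b,false),5)),h(q(b,false))).
Decompose h/1: q(b,q(5,N)) ≐ q(b,q(5,h(false))).
Decompose q/2: b ≐ b,  q(5,N) ≐ q(5,h(false)).
Delete trivial equation b ≐ b.
Decompose q/2: 5 ≐ 5,  N ≐ h(false).
Delete trivial equation 5 ≐ 5.
Bind N := h(false).
MGU = { A ↦ q(q(6,q(q(b,false),5)),h(q(b,false))), U ↦ q(b,false), S ↦ q(6,q(q(b,false),5)), Y1 ↦ q(5,nil), X ↦ h(q(b,false)), N ↦ h(false) }, so S ↦ q(6,q(q(b,false),5)).

q(6,q(q(b,false),5))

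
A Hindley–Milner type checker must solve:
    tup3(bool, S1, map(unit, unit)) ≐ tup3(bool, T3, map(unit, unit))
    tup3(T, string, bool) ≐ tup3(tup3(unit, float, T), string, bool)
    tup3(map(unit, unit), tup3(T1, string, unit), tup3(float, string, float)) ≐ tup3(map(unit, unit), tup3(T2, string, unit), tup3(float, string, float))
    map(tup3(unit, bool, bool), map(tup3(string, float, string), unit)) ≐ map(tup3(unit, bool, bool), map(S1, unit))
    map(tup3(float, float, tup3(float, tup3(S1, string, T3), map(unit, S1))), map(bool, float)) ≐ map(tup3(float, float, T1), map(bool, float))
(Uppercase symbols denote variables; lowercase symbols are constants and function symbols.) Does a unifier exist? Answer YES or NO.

Decompose tup3/3: bool ≐ bool,  S1 ≐ T3,  map(unit, unit) ≐ map(unit, unit).
Delete trivial equation bool ≐ bool.
Bind S1 := T3; substituting into the 2 remaining equations that mention S1 gives: map(tup3(unit, bool, bool), map(tup3(string, float, string), unit)) ≐ map(tup3(unit, bool, bool), map(T3, unit)),  map(tup3(float, float, tup3(float, tup3(T3, string, T3), map(unit, T3))), map(bool, float)) ≐ map(tup3(float, float, T1), map(bool, float)).
Delete trivial equation map(unit, unit) ≐ map(unit, unit).
Decompose tup3/3: T ≐ tup3(unit, float, T),  string ≐ string,  bool ≐ bool.
Occurs check fails: T occurs in tup3(unit, float, T); the equation T ≐ tup3(unit, float, T) has no finite solution.

NO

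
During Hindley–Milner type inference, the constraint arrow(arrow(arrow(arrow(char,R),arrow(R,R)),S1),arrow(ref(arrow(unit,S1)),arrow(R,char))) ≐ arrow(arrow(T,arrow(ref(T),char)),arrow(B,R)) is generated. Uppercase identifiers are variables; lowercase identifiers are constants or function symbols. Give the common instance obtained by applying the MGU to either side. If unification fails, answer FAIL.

FAIL

Decompose arrow/2: arrow(arrow(arrow(char,R),arrow(R,R)),S1) ≐ arrow(T,arrow(ref(T),char)),  arrow(ref(arrow(unit,S1)),arrow(R,char)) ≐ arrow(B,R).
Decompose arrow/2: arrow(arrow(char,R),arrow(R,R)) ≐ T,  S1 ≐ arrow(ref(T),char).
Bind T := arrow(arrow(char,R),arrow(R,R)); substituting into the one remaining equation that mentions T gives: S1 ≐ arrow(ref(arrow(arrow(char,R),arrow(R,R))),char).
Bind S1 := arrow(ref(arrow(arrow(char,R),arrow(R,R))),char); substituting into the remaining equation gives: arrow(ref(arrow(unit,arrow(ref(arrow(arrow(char,R),arrow(R,R))),char))),arrow(R,char)) ≐ arrow(B,R).
Decompose arrow/2: ref(arrow(unit,arrow(ref(arrow(arrow(char,R),arrow(R,R))),char))) ≐ B,  arrow(R,char) ≐ R.
Bind B := ref(arrow(unit,arrow(ref(arrow(arrow(char,R),arrow(R,R))),char))); no other remaining equation mentions B.
Occurs check fails: R occurs in arrow(R,char); the equation R ≐ arrow(R,char) has no finite solution.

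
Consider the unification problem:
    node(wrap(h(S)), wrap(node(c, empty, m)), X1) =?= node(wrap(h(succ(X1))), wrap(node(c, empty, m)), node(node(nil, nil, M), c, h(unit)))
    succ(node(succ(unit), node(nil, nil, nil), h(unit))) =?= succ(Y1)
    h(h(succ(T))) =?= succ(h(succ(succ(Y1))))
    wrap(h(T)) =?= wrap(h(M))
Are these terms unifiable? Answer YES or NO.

Decompose node/3: wrap(h(S)) =?= wrap(h(succ(X1))),  wrap(node(c, empty, m)) =?= wrap(node(c, empty, m)),  X1 =?= node(node(nil, nil, M), c, h(unit)).
Decompose wrap/1: h(S) =?= h(succ(X1)).
Decompose h/1: S =?= succ(X1).
Bind S := succ(X1); no other remaining equation mentions S.
Delete trivial equation wrap(node(c, empty, m)) =?= wrap(node(c, empty, m)).
Bind X1 := node(node(nil, nil, M), c, h(unit)); no other remaining equation mentions X1. Substituting into the earlier binding gives S := succ(node(node(nil, nil, M), c, h(unit))).
Decompose succ/1: node(succ(unit), node(nil, nil, nil), h(unit)) =?= Y1.
Bind Y1 := node(succ(unit), node(nil, nil, nil), h(unit)); substituting into the one remaining equation that mentions Y1 gives: h(h(succ(T))) =?= succ(h(succ(succ(node(succ(unit), node(nil, nil, nil), h(unit)))))).
Clash: head symbols differ (h/1 vs succ/1); no unifier exists.

NO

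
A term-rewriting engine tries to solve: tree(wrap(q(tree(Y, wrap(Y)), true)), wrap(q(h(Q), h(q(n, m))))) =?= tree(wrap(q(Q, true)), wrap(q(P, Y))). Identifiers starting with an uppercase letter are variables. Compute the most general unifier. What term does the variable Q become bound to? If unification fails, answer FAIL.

tree(h(q(n, m)), wrap(h(q(n, m))))

Decompose tree/2: wrap(q(tree(Y, wrap(Y)), true)) =?= wrap(q(Q, true)),  wrap(q(h(Q), h(q(n, m)))) =?= wrap(q(P, Y)).
Decompose wrap/1: q(tree(Y, wrap(Y)), true) =?= q(Q, true).
Decompose q/2: tree(Y, wrap(Y)) =?= Q,  true =?= true.
Bind Q := tree(Y, wrap(Y)); substituting into the one remaining equation that mentions Q gives: wrap(q(h(tree(Y, wrap(Y))), h(q(n, m)))) =?= wrap(q(P, Y)).
Delete trivial equation true =?= true.
Decompose wrap/1: q(h(tree(Y, wrap(Y))), h(q(n, m))) =?= q(P, Y).
Decompose q/2: h(tree(Y, wrap(Y))) =?= P,  h(q(n, m)) =?= Y.
Bind P := h(tree(Y, wrap(Y))); no other remaining equation mentions P.
Bind Y := h(q(n, m)). Substituting into the earlier bindings gives Q := tree(h(q(n, m)), wrap(h(q(n, m)))), P := h(tree(h(q(n, m)), wrap(h(q(n, m))))).
MGU = { Q ↦ tree(h(q(n, m)), wrap(h(q(n, m)))), P ↦ h(tree(h(q(n, m)), wrap(h(q(n, m))))), Y ↦ h(q(n, m)) }, so Q ↦ tree(h(q(n, m)), wrap(h(q(n, m)))).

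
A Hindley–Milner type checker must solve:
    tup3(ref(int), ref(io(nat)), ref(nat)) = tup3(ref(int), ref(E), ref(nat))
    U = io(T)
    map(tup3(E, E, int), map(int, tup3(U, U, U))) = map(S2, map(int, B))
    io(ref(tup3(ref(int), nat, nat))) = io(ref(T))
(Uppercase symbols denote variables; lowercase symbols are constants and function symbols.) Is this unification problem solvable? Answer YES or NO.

Decompose tup3/3: ref(int) = ref(int),  ref(io(nat)) = ref(E),  ref(nat) = ref(nat).
Delete trivial equation ref(int) = ref(int).
Decompose ref/1: io(nat) = E.
Bind E := io(nat); substituting into the one remaining equation that mentions E gives: map(tup3(io(nat), io(nat), int), map(int, tup3(U, U, U))) = map(S2, map(int, B)).
Delete trivial equation ref(nat) = ref(nat).
Bind U := io(T); substituting into the one remaining equation that mentions U gives: map(tup3(io(nat), io(nat), int), map(int, tup3(io(T), io(T), io(T)))) = map(S2, map(int, B)).
Decompose map/2: tup3(io(nat), io(nat), int) = S2,  map(int, tup3(io(T), io(T), io(T))) = map(int, B).
Bind S2 := tup3(io(nat), io(nat), int); no other remaining equation mentions S2.
Decompose map/2: int = int,  tup3(io(T), io(T), io(T)) = B.
Delete trivial equation int = int.
Bind B := tup3(io(T), io(T), io(T)); no other remaining equation mentions B.
Decompose io/1: ref(tup3(ref(int), nat, nat)) = ref(T).
Decompose ref/1: tup3(ref(int), nat, nat) = T.
Bind T := tup3(ref(int), nat, nat). Substituting into the earlier bindings gives U := io(tup3(ref(int), nat, nat)), B := tup3(io(tup3(ref(int), nat, nat)), io(tup3(ref(int), nat, nat)), io(tup3(ref(int), nat, nat))).
No equations remain and no clash or occurs-check failure arose, so a unifier exists.

YES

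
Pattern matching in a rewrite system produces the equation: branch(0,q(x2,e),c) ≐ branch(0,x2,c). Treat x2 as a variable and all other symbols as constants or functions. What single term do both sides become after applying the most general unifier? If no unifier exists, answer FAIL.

FAIL

Decompose branch/3: 0 ≐ 0,  q(x2,e) ≐ x2,  c ≐ c.
Delete trivial equation 0 ≐ 0.
Occurs check fails: x2 occurs in q(x2,e); the equation x2 ≐ q(x2,e) has no finite solution.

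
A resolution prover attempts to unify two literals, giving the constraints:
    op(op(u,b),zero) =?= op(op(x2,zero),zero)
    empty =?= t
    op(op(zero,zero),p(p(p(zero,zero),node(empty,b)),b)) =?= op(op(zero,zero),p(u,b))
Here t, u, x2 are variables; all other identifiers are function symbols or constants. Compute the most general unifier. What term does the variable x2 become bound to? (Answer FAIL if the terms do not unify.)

FAIL

Decompose op/2: op(u,b) =?= op(x2,zero),  zero =?= zero.
Decompose op/2: u =?= x2,  b =?= zero.
Bind u := x2; substituting into the one remaining equation that mentions u gives: op(op(zero,zero),p(p(p(zero,zero),node(empty,b)),b)) =?= op(op(zero,zero),p(x2,b)).
Clash: constants b and zero differ; no unifier exists.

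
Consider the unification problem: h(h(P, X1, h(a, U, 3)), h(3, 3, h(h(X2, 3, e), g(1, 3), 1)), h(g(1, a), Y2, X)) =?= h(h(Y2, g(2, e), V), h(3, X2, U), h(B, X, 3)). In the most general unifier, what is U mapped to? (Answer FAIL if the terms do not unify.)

Decompose h/3: h(P, X1, h(a, U, 3)) =?= h(Y2, g(2, e), V),  h(3, 3, h(h(X2, 3, e), g(1, 3), 1)) =?= h(3, X2, U),  h(g(1, a), Y2, X) =?= h(B, X, 3).
Decompose h/3: P =?= Y2,  X1 =?= g(2, e),  h(a, U, 3) =?= V.
Bind P := Y2; no other remaining equation mentions P.
Bind X1 := g(2, e); no other remaining equation mentions X1.
Bind V := h(a, U, 3); no other remaining equation mentions V.
Decompose h/3: 3 =?= 3,  3 =?= X2,  h(h(X2, 3, e), g(1, 3), 1) =?= U.
Delete trivial equation 3 =?= 3.
Bind X2 := 3; substituting into the one remaining equation that mentions X2 gives: h(h(3, 3, e), g(1, 3), 1) =?= U.
Bind U := h(h(3, 3, e), g(1, 3), 1); no other remaining equation mentions U. Substituting into the earlier binding gives V := h(a, h(h(3, 3, e), g(1, 3), 1), 3).
Decompose h/3: g(1, a) =?= B,  Y2 =?= X,  X =?= 3.
Bind B := g(1, a); no other remaining equation mentions B.
Bind Y2 := X; no other remaining equation mentions Y2. Substituting into the earlier binding gives P := X.
Bind X := 3. Substituting into the earlier bindings gives P := 3, Y2 := 3.
MGU = { P := 3, X1 := g(2, e), V := h(a, h(h(3, 3, e), g(1, 3), 1), 3), X2 := 3, U := h(h(3, 3, e), g(1, 3), 1), B := g(1, a), Y2 := 3, X := 3 }, so U := h(h(3, 3, e), g(1, 3), 1).

h(h(3, 3, e), g(1, 3), 1)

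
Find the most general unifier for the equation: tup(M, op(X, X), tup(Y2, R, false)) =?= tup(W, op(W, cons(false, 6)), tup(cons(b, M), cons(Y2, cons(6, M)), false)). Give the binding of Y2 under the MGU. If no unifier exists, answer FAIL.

Decompose tup/3: M =?= W,  op(X, X) =?= op(W, cons(false, 6)),  tup(Y2, R, false) =?= tup(cons(b, M), cons(Y2, cons(6, M)), false).
Bind M := W; substituting into the one remaining equation that mentions M gives: tup(Y2, R, false) =?= tup(cons(b, W), cons(Y2, cons(6, W)), false).
Decompose op/2: X =?= W,  X =?= cons(false, 6).
Bind X := W; substituting into the one remaining equation that mentions X gives: W =?= cons(false, 6).
Bind W := cons(false, 6); substituting into the remaining equation gives: tup(Y2, R, false) =?= tup(cons(b, cons(false, 6)), cons(Y2, cons(6, cons(false, 6))), false). Substituting into the earlier bindings gives M := cons(false, 6), X := cons(false, 6).
Decompose tup/3: Y2 =?= cons(b, cons(false, 6)),  R =?= cons(Y2, cons(6, cons(false, 6))),  false =?= false.
Bind Y2 := cons(b, cons(false, 6)); substituting into the one remaining equation that mentions Y2 gives: R =?= cons(cons(b, cons(false, 6)), cons(6, cons(false, 6))).
Bind R := cons(cons(b, cons(false, 6)), cons(6, cons(false, 6))); no other remaining equation mentions R.
Delete trivial equation false =?= false.
MGU = { M := cons(false, 6), X := cons(false, 6), W := cons(false, 6), Y2 := cons(b, cons(false, 6)), R := cons(cons(b, cons(false, 6)), cons(6, cons(false, 6))) }, so Y2 := cons(b, cons(false, 6)).

cons(b, cons(false, 6))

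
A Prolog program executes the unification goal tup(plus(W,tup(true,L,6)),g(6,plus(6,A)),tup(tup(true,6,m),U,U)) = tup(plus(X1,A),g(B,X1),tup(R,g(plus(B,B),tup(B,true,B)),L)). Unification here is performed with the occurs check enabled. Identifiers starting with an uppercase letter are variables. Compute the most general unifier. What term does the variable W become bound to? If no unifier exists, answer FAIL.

Decompose tup/3: plus(W,tup(true,L,6)) = plus(X1,A),  g(6,plus(6,A)) = g(B,X1),  tup(tup(true,6,m),U,U) = tup(R,g(plus(B,B),tup(B,true,B)),L).
Decompose plus/2: W = X1,  tup(true,L,6) = A.
Bind W := X1; no other remaining equation mentions W.
Bind A := tup(true,L,6); substituting into the one remaining equation that mentions A gives: g(6,plus(6,tup(true,L,6))) = g(B,X1).
Decompose g/2: 6 = B,  plus(6,tup(true,L,6)) = X1.
Bind B := 6; substituting into the one remaining equation that mentions B gives: tup(tup(true,6,m),U,U) = tup(R,g(plus(6,6),tup(6,true,6)),L).
Bind X1 := plus(6,tup(true,L,6)); no other remaining equation mentions X1. Substituting into the earlier binding gives W := plus(6,tup(true,L,6)).
Decompose tup/3: tup(true,6,m) = R,  U = g(plus(6,6),tup(6,true,6)),  U = L.
Bind R := tup(true,6,m); no other remaining equation mentions R.
Bind U := g(plus(6,6),tup(6,true,6)); substituting into the remaining equation gives: g(plus(6,6),tup(6,true,6)) = L.
Bind L := g(plus(6,6),tup(6,true,6)). Substituting into the earlier bindings gives W := plus(6,tup(true,g(plus(6,6),tup(6,true,6)),6)), A := tup(true,g(plus(6,6),tup(6,true,6)),6), X1 := plus(6,tup(true,g(plus(6,6),tup(6,true,6)),6)).
MGU = { W -> plus(6,tup(true,g(plus(6,6),tup(6,true,6)),6)), A -> tup(true,g(plus(6,6),tup(6,true,6)),6), B -> 6, X1 -> plus(6,tup(true,g(plus(6,6),tup(6,true,6)),6)), R -> tup(true,6,m), U -> g(plus(6,6),tup(6,true,6)), L -> g(plus(6,6),tup(6,true,6)) }, so W -> plus(6,tup(true,g(plus(6,6),tup(6,true,6)),6)).

plus(6,tup(true,g(plus(6,6),tup(6,true,6)),6))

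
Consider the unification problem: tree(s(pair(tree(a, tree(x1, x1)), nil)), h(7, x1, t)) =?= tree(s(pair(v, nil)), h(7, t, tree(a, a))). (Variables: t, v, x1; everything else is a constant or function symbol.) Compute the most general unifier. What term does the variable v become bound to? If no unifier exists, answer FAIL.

Decompose tree/2: s(pair(tree(a, tree(x1, x1)), nil)) =?= s(pair(v, nil)),  h(7, x1, t) =?= h(7, t, tree(a, a)).
Decompose s/1: pair(tree(a, tree(x1, x1)), nil) =?= pair(v, nil).
Decompose pair/2: tree(a, tree(x1, x1)) =?= v,  nil =?= nil.
Bind v := tree(a, tree(x1, x1)); no other remaining equation mentions v.
Delete trivial equation nil =?= nil.
Decompose h/3: 7 =?= 7,  x1 =?= t,  t =?= tree(a, a).
Delete trivial equation 7 =?= 7.
Bind x1 := t; no other remaining equation mentions x1. Substituting into the earlier binding gives v := tree(a, tree(t, t)).
Bind t := tree(a, a). Substituting into the earlier bindings gives v := tree(a, tree(tree(a, a), tree(a, a))), x1 := tree(a, a).
MGU = { v ↦ tree(a, tree(tree(a, a), tree(a, a))), x1 ↦ tree(a, a), t ↦ tree(a, a) }, so v ↦ tree(a, tree(tree(a, a), tree(a, a))).

tree(a, tree(tree(a, a), tree(a, a)))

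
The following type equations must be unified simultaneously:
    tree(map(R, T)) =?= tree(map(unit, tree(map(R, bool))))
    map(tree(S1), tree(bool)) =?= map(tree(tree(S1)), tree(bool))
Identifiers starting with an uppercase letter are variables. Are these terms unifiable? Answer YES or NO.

NO

Decompose tree/1: map(R, T) =?= map(unit, tree(map(R, bool))).
Decompose map/2: R =?= unit,  T =?= tree(map(R, bool)).
Bind R := unit; substituting into the one remaining equation that mentions R gives: T =?= tree(map(unit, bool)).
Bind T := tree(map(unit, bool)); no other remaining equation mentions T.
Decompose map/2: tree(S1) =?= tree(tree(S1)),  tree(bool) =?= tree(bool).
Decompose tree/1: S1 =?= tree(S1).
Occurs check fails: S1 occurs in tree(S1); the equation S1 =?= tree(S1) has no finite solution.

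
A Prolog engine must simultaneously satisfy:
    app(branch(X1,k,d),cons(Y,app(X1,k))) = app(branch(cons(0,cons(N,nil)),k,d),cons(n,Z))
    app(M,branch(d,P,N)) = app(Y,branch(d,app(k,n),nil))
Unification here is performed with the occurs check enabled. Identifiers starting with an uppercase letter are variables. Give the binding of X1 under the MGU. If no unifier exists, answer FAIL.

Decompose app/2: branch(X1,k,d) = branch(cons(0,cons(N,nil)),k,d),  cons(Y,app(X1,k)) = cons(n,Z).
Decompose branch/3: X1 = cons(0,cons(N,nil)),  k = k,  d = d.
Bind X1 := cons(0,cons(N,nil)); substituting into the one remaining equation that mentions X1 gives: cons(Y,app(cons(0,cons(N,nil)),k)) = cons(n,Z).
Delete trivial equation k = k.
Delete trivial equation d = d.
Decompose cons/2: Y = n,  app(cons(0,cons(N,nil)),k) = Z.
Bind Y := n; substituting into the one remaining equation that mentions Y gives: app(M,branch(d,P,N)) = app(n,branch(d,app(k,n),nil)).
Bind Z := app(cons(0,cons(N,nil)),k); no other remaining equation mentions Z.
Decompose app/2: M = n,  branch(d,P,N) = branch(d,app(k,n),nil).
Bind M := n; no other remaining equation mentions M.
Decompose branch/3: d = d,  P = app(k,n),  N = nil.
Delete trivial equation d = d.
Bind P := app(k,n); no other remaining equation mentions P.
Bind N := nil. Substituting into the earlier bindings gives X1 := cons(0,cons(nil,nil)), Z := app(cons(0,cons(nil,nil)),k).
MGU = { X1 ↦ cons(0,cons(nil,nil)), Y ↦ n, Z ↦ app(cons(0,cons(nil,nil)),k), M ↦ n, P ↦ app(k,n), N ↦ nil }, so X1 ↦ cons(0,cons(nil,nil)).

cons(0,cons(nil,nil))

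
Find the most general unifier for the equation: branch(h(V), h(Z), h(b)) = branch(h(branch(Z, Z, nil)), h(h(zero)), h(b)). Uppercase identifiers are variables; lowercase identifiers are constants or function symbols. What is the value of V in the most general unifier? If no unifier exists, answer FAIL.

Decompose branch/3: h(V) = h(branch(Z, Z, nil)),  h(Z) = h(h(zero)),  h(b) = h(b).
Decompose h/1: V = branch(Z, Z, nil).
Bind V := branch(Z, Z, nil); no other remaining equation mentions V.
Decompose h/1: Z = h(zero).
Bind Z := h(zero); no other remaining equation mentions Z. Substituting into the earlier binding gives V := branch(h(zero), h(zero), nil).
Delete trivial equation h(b) = h(b).
MGU = { V -> branch(h(zero), h(zero), nil), Z -> h(zero) }, so V -> branch(h(zero), h(zero), nil).

branch(h(zero), h(zero), nil)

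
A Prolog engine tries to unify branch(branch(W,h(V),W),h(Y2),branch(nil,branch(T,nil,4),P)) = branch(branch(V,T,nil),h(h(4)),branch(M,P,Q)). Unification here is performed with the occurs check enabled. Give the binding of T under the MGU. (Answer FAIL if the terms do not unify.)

Decompose branch/3: branch(W,h(V),W) = branch(V,T,nil),  h(Y2) = h(h(4)),  branch(nil,branch(T,nil,4),P) = branch(M,P,Q).
Decompose branch/3: W = V,  h(V) = T,  W = nil.
Bind W := V; substituting into the one remaining equation that mentions W gives: V = nil.
Bind T := h(V); substituting into the one remaining equation that mentions T gives: branch(nil,branch(h(V),nil,4),P) = branch(M,P,Q).
Bind V := nil; substituting into the one remaining equation that mentions V gives: branch(nil,branch(h(nil),nil,4),P) = branch(M,P,Q). Substituting into the earlier bindings gives W := nil, T := h(nil).
Decompose h/1: Y2 = h(4).
Bind Y2 := h(4); no other remaining equation mentions Y2.
Decompose branch/3: nil = M,  branch(h(nil),nil,4) = P,  P = Q.
Bind M := nil; no other remaining equation mentions M.
Bind P := branch(h(nil),nil,4); substituting into the remaining equation gives: branch(h(nil),nil,4) = Q.
Bind Q := branch(h(nil),nil,4).
MGU = { W -> nil, T -> h(nil), V -> nil, Y2 -> h(4), M -> nil, P -> branch(h(nil),nil,4), Q -> branch(h(nil),nil,4) }, so T -> h(nil).

h(nil)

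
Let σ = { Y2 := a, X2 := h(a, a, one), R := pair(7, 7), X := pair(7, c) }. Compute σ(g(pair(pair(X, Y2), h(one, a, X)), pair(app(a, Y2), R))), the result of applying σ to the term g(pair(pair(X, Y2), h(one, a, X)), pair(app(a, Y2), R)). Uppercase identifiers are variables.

Replace each occurrence of Y2 with a.
Replace each occurrence of R with pair(7, 7).
Replace each occurrence of X with pair(7, c).
Result: g(pair(pair(pair(7, c), a), h(one, a, pair(7, c))), pair(app(a, a), pair(7, 7))).

g(pair(pair(pair(7, c), a), h(one, a, pair(7, c))), pair(app(a, a), pair(7, 7)))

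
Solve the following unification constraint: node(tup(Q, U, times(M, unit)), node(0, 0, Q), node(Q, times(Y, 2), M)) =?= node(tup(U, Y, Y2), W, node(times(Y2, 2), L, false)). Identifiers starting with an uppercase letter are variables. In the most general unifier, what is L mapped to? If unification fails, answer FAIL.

times(times(times(false, unit), 2), 2)

Decompose node/3: tup(Q, U, times(M, unit)) =?= tup(U, Y, Y2),  node(0, 0, Q) =?= W,  node(Q, times(Y, 2), M) =?= node(times(Y2, 2), L, false).
Decompose tup/3: Q =?= U,  U =?= Y,  times(M, unit) =?= Y2.
Bind Q := U; substituting into the 2 remaining equations that mention Q gives: node(0, 0, U) =?= W,  node(U, times(Y, 2), M) =?= node(times(Y2, 2), L, false).
Bind U := Y; substituting into the 2 remaining equations that mention U gives: node(0, 0, Y) =?= W,  node(Y, times(Y, 2), M) =?= node(times(Y2, 2), L, false). Substituting into the earlier binding gives Q := Y.
Bind Y2 := times(M, unit); substituting into the one remaining equation that mentions Y2 gives: node(Y, times(Y, 2), M) =?= node(times(times(M, unit), 2), L, false).
Bind W := node(0, 0, Y); no other remaining equation mentions W.
Decompose node/3: Y =?= times(times(M, unit), 2),  times(Y, 2) =?= L,  M =?= false.
Bind Y := times(times(M, unit), 2); substituting into the one remaining equation that mentions Y gives: times(times(times(M, unit), 2), 2) =?= L. Substituting into the earlier bindings gives Q := times(times(M, unit), 2), U := times(times(M, unit), 2), W := node(0, 0, times(times(M, unit), 2)).
Bind L := times(times(times(M, unit), 2), 2); no other remaining equation mentions L.
Bind M := false. Substituting into the earlier bindings gives Q := times(times(false, unit), 2), U := times(times(false, unit), 2), Y2 := times(false, unit), W := node(0, 0, times(times(false, unit), 2)), Y := times(times(false, unit), 2), L := times(times(times(false, unit), 2), 2).
MGU = { Q := times(times(false, unit), 2), U := times(times(false, unit), 2), Y2 := times(false, unit), W := node(0, 0, times(times(false, unit), 2)), Y := times(times(false, unit), 2), L := times(times(times(false, unit), 2), 2), M := false }, so L := times(times(times(false, unit), 2), 2).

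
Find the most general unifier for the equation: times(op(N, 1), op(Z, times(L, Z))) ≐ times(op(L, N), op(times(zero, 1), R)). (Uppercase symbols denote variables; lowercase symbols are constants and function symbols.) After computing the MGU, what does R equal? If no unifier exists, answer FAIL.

times(1, times(zero, 1))

Decompose times/2: op(N, 1) ≐ op(L, N),  op(Z, times(L, Z)) ≐ op(times(zero, 1), R).
Decompose op/2: N ≐ L,  1 ≐ N.
Bind N := L; substituting into the one remaining equation that mentions N gives: 1 ≐ L.
Bind L := 1; substituting into the remaining equation gives: op(Z, times(1, Z)) ≐ op(times(zero, 1), R). Substituting into the earlier binding gives N := 1.
Decompose op/2: Z ≐ times(zero, 1),  times(1, Z) ≐ R.
Bind Z := times(zero, 1); substituting into the remaining equation gives: times(1, times(zero, 1)) ≐ R.
Bind R := times(1, times(zero, 1)).
MGU = { N -> 1, L -> 1, Z -> times(zero, 1), R -> times(1, times(zero, 1)) }, so R -> times(1, times(zero, 1)).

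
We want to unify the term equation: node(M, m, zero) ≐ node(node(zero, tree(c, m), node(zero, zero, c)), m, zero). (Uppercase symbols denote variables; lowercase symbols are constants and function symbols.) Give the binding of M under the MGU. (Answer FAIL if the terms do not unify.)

node(zero, tree(c, m), node(zero, zero, c))

Decompose node/3: M ≐ node(zero, tree(c, m), node(zero, zero, c)),  m ≐ m,  zero ≐ zero.
Bind M := node(zero, tree(c, m), node(zero, zero, c)); no other remaining equation mentions M.
Delete trivial equation m ≐ m.
Delete trivial equation zero ≐ zero.
MGU = { M ↦ node(zero, tree(c, m), node(zero, zero, c)) }, so M ↦ node(zero, tree(c, m), node(zero, zero, c)).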